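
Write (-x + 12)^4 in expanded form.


Expand (-x + 12)^4 by repeated multiplication:
  (-x + 12)^2 = x^2 - 24x + 144
  (-x + 12)^3 = -x^3 + 36x^2 - 432x + 1728
= x^4 - 48x^3 + 864x^2 - 6912x + 20736


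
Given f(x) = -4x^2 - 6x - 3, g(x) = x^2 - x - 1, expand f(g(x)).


Substitute g(x) into f:
f(g(x)) = -4*(x^2 - x - 1)^2 + (-6)*(x^2 - x - 1) + (-3)
(x^2 - x - 1)^2 = x^4 - 2x^3 - x^2 + 2x + 1
Expand and combine: -4x^4 + 8x^3 - 2x^2 - 2x - 1


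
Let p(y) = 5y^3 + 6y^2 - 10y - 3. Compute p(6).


Using direct substitution:
  5 * (6)^3 = 1080
  6 * (6)^2 = 216
  -10 * (6)^1 = -60
  constant: -3
Sum = 1080 + 216 - 60 - 3 = 1233


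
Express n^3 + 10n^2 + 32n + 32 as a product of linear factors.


Try integer roots (divisors of 32). n=-4: p(-4)=0.
Divide out (n + 4): quotient is n^2 + 6n + 8.
Factor the quadratic: (n + 4)(n + 2)
Result: (n + 4)(n + 4)(n + 2)


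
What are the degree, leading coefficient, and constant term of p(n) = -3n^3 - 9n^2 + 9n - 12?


Highest power of n is 3, with coefficient -3. Constant term is -12.
Degree = 3, leading coefficient = -3, constant term = -12


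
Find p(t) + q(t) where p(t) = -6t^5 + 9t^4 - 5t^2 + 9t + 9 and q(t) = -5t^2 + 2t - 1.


Align terms by degree and add:
  -6t^5 + 9t^4 - 5t^2 + 9t + 9
  -5t^2 + 2t - 1
= -6t^5 + 9t^4 - 10t^2 + 11t + 8


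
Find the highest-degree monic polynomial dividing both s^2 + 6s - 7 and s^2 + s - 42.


Factor each:
  s^2 + 6s - 7 = (s + 7)(s - 1)
  s^2 + s - 42 = (s + 7)(s - 6)
Common monic factor: s + 7


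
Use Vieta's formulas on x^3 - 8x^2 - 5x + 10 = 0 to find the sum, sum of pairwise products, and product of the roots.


Monic cubic x^3+bx^2+cx+d=0: sum=-b, pairwise sum=c, product=-d.
b=-8, c=-5, d=10
r1+r2+r3 = 8
r1r2+r1r3+r2r3 = -5
r1r2r3 = -10


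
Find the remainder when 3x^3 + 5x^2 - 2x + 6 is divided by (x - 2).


By the Remainder Theorem, the remainder equals p(2):
  3*(2)^3 = 24
  5*(2)^2 = 20
  -2*(2)^1 = -4
  constant: 6
Sum: 24 + 20 - 4 + 6 = 46


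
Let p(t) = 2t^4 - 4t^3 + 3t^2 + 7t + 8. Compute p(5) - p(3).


p(5) = 868
p(3) = 110
p(5) - p(3) = 868 - 110 = 758


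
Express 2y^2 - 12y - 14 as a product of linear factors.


Roots satisfy r1 + r2 = -b/a = 6 and r1*r2 = c/a = -7.
So r1 = 7, r2 = -1.
2y^2 - 12y - 14 = 2(y - r1)(y - r2) = 2(y - 7)(y + 1)


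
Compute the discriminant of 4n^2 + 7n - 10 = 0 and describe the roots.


D = b^2 - 4ac = (7)^2 - 4(4)(-10) = 49 + 160 = 209
Since D > 0: two distinct irrational roots


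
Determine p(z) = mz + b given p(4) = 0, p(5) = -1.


p(z) = mz + b. Using p(4)=0, p(5)=-1:
m = (0 + 1)/(4 - 5) = 1/-1 = -1
b = 0 - m*(4) = 0 + 4 = 4
p(z) = -z + 4


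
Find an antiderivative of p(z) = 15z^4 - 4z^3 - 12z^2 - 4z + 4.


Reverse power rule on each term:
  ∫ 15z^4 dz = 3z^5
  ∫ -4z^3 dz = -z^4
  ∫ -12z^2 dz = -4z^3
  ∫ -4z dz = -2z^2
  ∫ 4 dz = 4z
F(z) = 3z^5 - z^4 - 4z^3 - 2z^2 + 4z + C


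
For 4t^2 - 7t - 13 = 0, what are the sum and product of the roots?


For at^2+bt+c=0: sum = -b/a, product = c/a.
a=4, b=-7, c=-13
Sum = -(-7)/4 = 7/4
Product = (-13)/4 = -13/4


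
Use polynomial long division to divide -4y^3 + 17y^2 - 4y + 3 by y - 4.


(-4y^3 + 17y^2 - 4y + 3) / (y - 4)
Step 1: -4y^2 * (y - 4) = -4y^3 + 16y^2; subtract.
Step 2: y * (y - 4) = y^2 - 4y; subtract.
Step 3: 0 * (y - 4) = 0; subtract.
Quotient: -4y^2 + y, Remainder: 3


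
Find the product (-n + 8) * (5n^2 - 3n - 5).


Distribute each term of the first polynomial:
  (-n)(5n^2 - 3n - 5) = -5n^3 + 3n^2 + 5n
  (8)(5n^2 - 3n - 5) = 40n^2 - 24n - 40
Sum: -5n^3 + 43n^2 - 19n - 40


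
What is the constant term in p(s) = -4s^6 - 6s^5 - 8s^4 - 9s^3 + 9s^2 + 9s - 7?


Read off the constant term: -7


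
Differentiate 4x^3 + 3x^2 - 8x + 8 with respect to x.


Apply the power rule term by term:
  d/dx(4x^3) = 12x^2
  d/dx(3x^2) = 6x
  d/dx(-8x) = -8
  d/dx(8) = 0
p'(x) = 12x^2 + 6x - 8


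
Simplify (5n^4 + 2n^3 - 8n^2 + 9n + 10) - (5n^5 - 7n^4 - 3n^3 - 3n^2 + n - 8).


Distribute the minus sign:
  (5n^4 + 2n^3 - 8n^2 + 9n + 10)
- (5n^5 - 7n^4 - 3n^3 - 3n^2 + n - 8)
Negate second polynomial: -5n^5 + 7n^4 + 3n^3 + 3n^2 - n + 8
Add: -5n^5 + 12n^4 + 5n^3 - 5n^2 + 8n + 18


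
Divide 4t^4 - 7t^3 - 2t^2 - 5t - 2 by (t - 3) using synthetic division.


Synthetic division with c = 3. Coefficients: 4, -7, -2, -5, -2
Bring down 4.
  4 * 3 = 12; 12 - 7 = 5
  5 * 3 = 15; 15 - 2 = 13
  13 * 3 = 39; 39 - 5 = 34
  34 * 3 = 102; 102 - 2 = 100
Quotient: 4t^3 + 5t^2 + 13t + 34, Remainder: 100


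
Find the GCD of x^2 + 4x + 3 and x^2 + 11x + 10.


Factor each:
  x^2 + 4x + 3 = (x + 1)(x + 3)
  x^2 + 11x + 10 = (x + 1)(x + 10)
Common monic factor: x + 1


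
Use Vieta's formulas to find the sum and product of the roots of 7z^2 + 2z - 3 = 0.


For az^2+bz+c=0: sum = -b/a, product = c/a.
a=7, b=2, c=-3
Sum = -(2)/7 = -2/7
Product = (-3)/7 = -3/7


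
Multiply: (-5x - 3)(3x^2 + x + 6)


Distribute each term of the first polynomial:
  (-5x)(3x^2 + x + 6) = -15x^3 - 5x^2 - 30x
  (-3)(3x^2 + x + 6) = -9x^2 - 3x - 18
Sum: -15x^3 - 14x^2 - 33x - 18


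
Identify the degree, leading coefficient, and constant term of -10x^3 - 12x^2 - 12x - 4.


Highest power of x is 3, with coefficient -10. Constant term is -4.
Degree = 3, leading coefficient = -10, constant term = -4


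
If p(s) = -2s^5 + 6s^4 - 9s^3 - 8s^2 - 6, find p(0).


Using direct substitution:
  -2 * (0)^5 = 0
  6 * (0)^4 = 0
  -9 * (0)^3 = 0
  -8 * (0)^2 = 0
  0 * (0)^1 = 0
  constant: -6
Sum = 0 + 0 + 0 + 0 + 0 - 6 = -6


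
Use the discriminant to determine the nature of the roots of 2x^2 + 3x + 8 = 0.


D = b^2 - 4ac = (3)^2 - 4(2)(8) = 9 - 64 = -55
Since D < 0: two complex conjugate roots (no real roots)


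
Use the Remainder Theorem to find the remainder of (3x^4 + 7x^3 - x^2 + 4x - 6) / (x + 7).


By the Remainder Theorem, the remainder equals p(-7):
  3*(-7)^4 = 7203
  7*(-7)^3 = -2401
  -1*(-7)^2 = -49
  4*(-7)^1 = -28
  constant: -6
Sum: 7203 - 2401 - 49 - 28 - 6 = 4719


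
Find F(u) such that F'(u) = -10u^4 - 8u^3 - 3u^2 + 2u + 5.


Reverse power rule on each term:
  ∫ -10u^4 du = -2u^5
  ∫ -8u^3 du = -2u^4
  ∫ -3u^2 du = -u^3
  ∫ 2u du = u^2
  ∫ 5 du = 5u
F(u) = -2u^5 - 2u^4 - u^3 + u^2 + 5u + C


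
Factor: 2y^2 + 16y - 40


Roots satisfy r1 + r2 = -b/a = -8 and r1*r2 = c/a = -20.
So r1 = 2, r2 = -10.
2y^2 + 16y - 40 = 2(y - r1)(y - r2) = 2(y - 2)(y + 10)


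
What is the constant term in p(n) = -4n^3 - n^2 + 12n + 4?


Read off the constant term: 4


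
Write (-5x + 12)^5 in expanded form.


Expand (-5x + 12)^5 by repeated multiplication:
  (-5x + 12)^2 = 25x^2 - 120x + 144
  (-5x + 12)^3 = -125x^3 + 900x^2 - 2160x + 1728
  (-5x + 12)^4 = 625x^4 - 6000x^3 + 21600x^2 - 34560x + 20736
= -3125x^5 + 37500x^4 - 180000x^3 + 432000x^2 - 518400x + 248832


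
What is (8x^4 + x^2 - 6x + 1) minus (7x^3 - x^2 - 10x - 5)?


Distribute the minus sign:
  (8x^4 + x^2 - 6x + 1)
- (7x^3 - x^2 - 10x - 5)
Negate second polynomial: -7x^3 + x^2 + 10x + 5
Add: 8x^4 - 7x^3 + 2x^2 + 4x + 6


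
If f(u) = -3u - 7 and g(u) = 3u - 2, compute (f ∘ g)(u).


Substitute g(u) into f:
f(g(u)) = -3*(3u - 2) + (-7)
Expand and combine: -9u - 1


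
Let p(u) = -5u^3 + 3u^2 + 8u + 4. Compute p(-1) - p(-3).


p(-1) = 4
p(-3) = 142
p(-1) - p(-3) = 4 - 142 = -138


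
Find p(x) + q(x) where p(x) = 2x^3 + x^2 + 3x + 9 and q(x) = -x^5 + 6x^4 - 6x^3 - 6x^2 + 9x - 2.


Align terms by degree and add:
  2x^3 + x^2 + 3x + 9
  -x^5 + 6x^4 - 6x^3 - 6x^2 + 9x - 2
= -x^5 + 6x^4 - 4x^3 - 5x^2 + 12x + 7


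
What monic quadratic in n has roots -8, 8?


p(n) = (n + 8)(n - 8)
Expand: n^2 - 64


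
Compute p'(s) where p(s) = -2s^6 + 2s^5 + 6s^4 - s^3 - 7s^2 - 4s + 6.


Apply the power rule term by term:
  d/ds(-2s^6) = -12s^5
  d/ds(2s^5) = 10s^4
  d/ds(6s^4) = 24s^3
  d/ds(-s^3) = -3s^2
  d/ds(-7s^2) = -14s
  d/ds(-4s) = -4
  d/ds(6) = 0
p'(s) = -12s^5 + 10s^4 + 24s^3 - 3s^2 - 14s - 4


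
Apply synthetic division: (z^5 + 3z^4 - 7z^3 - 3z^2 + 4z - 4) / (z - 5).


Synthetic division with c = 5. Coefficients: 1, 3, -7, -3, 4, -4
Bring down 1.
  1 * 5 = 5; 5 + 3 = 8
  8 * 5 = 40; 40 - 7 = 33
  33 * 5 = 165; 165 - 3 = 162
  162 * 5 = 810; 810 + 4 = 814
  814 * 5 = 4070; 4070 - 4 = 4066
Quotient: z^4 + 8z^3 + 33z^2 + 162z + 814, Remainder: 4066


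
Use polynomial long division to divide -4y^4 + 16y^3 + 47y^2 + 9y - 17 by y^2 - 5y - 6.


(-4y^4 + 16y^3 + 47y^2 + 9y - 17) / (y^2 - 5y - 6)
Step 1: -4y^2 * (y^2 - 5y - 6) = -4y^4 + 20y^3 + 24y^2; subtract.
Step 2: -4y * (y^2 - 5y - 6) = -4y^3 + 20y^2 + 24y; subtract.
Step 3: 3 * (y^2 - 5y - 6) = 3y^2 - 15y - 18; subtract.
Quotient: -4y^2 - 4y + 3, Remainder: 1


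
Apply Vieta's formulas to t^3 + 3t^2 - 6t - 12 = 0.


Monic cubic t^3+bt^2+ct+d=0: sum=-b, pairwise sum=c, product=-d.
b=3, c=-6, d=-12
r1+r2+r3 = -3
r1r2+r1r3+r2r3 = -6
r1r2r3 = 12


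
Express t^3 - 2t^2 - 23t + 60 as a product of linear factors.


Try integer roots (divisors of 60). t=3: p(3)=0.
Divide out (t - 3): quotient is t^2 + t - 20.
Factor the quadratic: (t - 4)(t + 5)
Result: (t - 3)(t - 4)(t + 5)


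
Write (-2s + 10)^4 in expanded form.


Expand (-2s + 10)^4 by repeated multiplication:
  (-2s + 10)^2 = 4s^2 - 40s + 100
  (-2s + 10)^3 = -8s^3 + 120s^2 - 600s + 1000
= 16s^4 - 320s^3 + 2400s^2 - 8000s + 10000


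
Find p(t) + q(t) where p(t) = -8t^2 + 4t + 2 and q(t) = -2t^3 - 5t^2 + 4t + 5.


Align terms by degree and add:
  -8t^2 + 4t + 2
  -2t^3 - 5t^2 + 4t + 5
= -2t^3 - 13t^2 + 8t + 7


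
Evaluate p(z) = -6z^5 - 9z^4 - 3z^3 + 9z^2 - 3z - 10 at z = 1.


Using direct substitution:
  -6 * (1)^5 = -6
  -9 * (1)^4 = -9
  -3 * (1)^3 = -3
  9 * (1)^2 = 9
  -3 * (1)^1 = -3
  constant: -10
Sum = -6 - 9 - 3 + 9 - 3 - 10 = -22


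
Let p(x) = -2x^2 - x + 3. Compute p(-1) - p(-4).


p(-1) = 2
p(-4) = -25
p(-1) - p(-4) = 2 + 25 = 27


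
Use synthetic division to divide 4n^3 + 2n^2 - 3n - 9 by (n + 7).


Synthetic division with c = -7. Coefficients: 4, 2, -3, -9
Bring down 4.
  4 * -7 = -28; -28 + 2 = -26
  -26 * -7 = 182; 182 - 3 = 179
  179 * -7 = -1253; -1253 - 9 = -1262
Quotient: 4n^2 - 26n + 179, Remainder: -1262


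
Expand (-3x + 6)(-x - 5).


Distribute each term of the first polynomial:
  (-3x)(-x - 5) = 3x^2 + 15x
  (6)(-x - 5) = -6x - 30
Sum: 3x^2 + 9x - 30


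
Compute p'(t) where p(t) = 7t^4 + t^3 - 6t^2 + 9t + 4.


Apply the power rule term by term:
  d/dt(7t^4) = 28t^3
  d/dt(t^3) = 3t^2
  d/dt(-6t^2) = -12t
  d/dt(9t) = 9
  d/dt(4) = 0
p'(t) = 28t^3 + 3t^2 - 12t + 9


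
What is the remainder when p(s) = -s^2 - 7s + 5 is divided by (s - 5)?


By the Remainder Theorem, the remainder equals p(5):
  -1*(5)^2 = -25
  -7*(5)^1 = -35
  constant: 5
Sum: -25 - 35 + 5 = -55


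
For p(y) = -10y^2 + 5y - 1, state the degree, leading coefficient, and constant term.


Highest power of y is 2, with coefficient -10. Constant term is -1.
Degree = 2, leading coefficient = -10, constant term = -1


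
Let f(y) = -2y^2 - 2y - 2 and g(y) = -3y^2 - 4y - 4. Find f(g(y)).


Substitute g(y) into f:
f(g(y)) = -2*(-3y^2 - 4y - 4)^2 + (-2)*(-3y^2 - 4y - 4) + (-2)
(-3y^2 - 4y - 4)^2 = 9y^4 + 24y^3 + 40y^2 + 32y + 16
Expand and combine: -18y^4 - 48y^3 - 74y^2 - 56y - 26


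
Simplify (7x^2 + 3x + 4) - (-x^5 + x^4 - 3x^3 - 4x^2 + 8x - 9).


Distribute the minus sign:
  (7x^2 + 3x + 4)
- (-x^5 + x^4 - 3x^3 - 4x^2 + 8x - 9)
Negate second polynomial: x^5 - x^4 + 3x^3 + 4x^2 - 8x + 9
Add: x^5 - x^4 + 3x^3 + 11x^2 - 5x + 13


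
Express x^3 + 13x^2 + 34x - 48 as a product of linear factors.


Try integer roots (divisors of -48). x=-6: p(-6)=0.
Divide out (x + 6): quotient is x^2 + 7x - 8.
Factor the quadratic: (x + 8)(x - 1)
Result: (x + 6)(x + 8)(x - 1)


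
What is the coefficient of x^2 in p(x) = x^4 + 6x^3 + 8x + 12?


Read off the coefficient of x^2: 0


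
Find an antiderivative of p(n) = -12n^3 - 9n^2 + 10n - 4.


Reverse power rule on each term:
  ∫ -12n^3 dn = -3n^4
  ∫ -9n^2 dn = -3n^3
  ∫ 10n dn = 5n^2
  ∫ -4 dn = -4n
F(n) = -3n^4 - 3n^3 + 5n^2 - 4n + C


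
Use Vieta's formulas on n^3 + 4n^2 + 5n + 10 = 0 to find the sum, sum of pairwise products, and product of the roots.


Monic cubic n^3+bn^2+cn+d=0: sum=-b, pairwise sum=c, product=-d.
b=4, c=5, d=10
r1+r2+r3 = -4
r1r2+r1r3+r2r3 = 5
r1r2r3 = -10


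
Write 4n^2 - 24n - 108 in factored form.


Roots satisfy r1 + r2 = -b/a = 6 and r1*r2 = c/a = -27.
So r1 = 9, r2 = -3.
4n^2 - 24n - 108 = 4(n - r1)(n - r2) = 4(n - 9)(n + 3)


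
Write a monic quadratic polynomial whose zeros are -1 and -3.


p(z) = (z + 1)(z + 3)
Expand: z^2 + 4z + 3


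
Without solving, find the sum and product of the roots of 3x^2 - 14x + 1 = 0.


For ax^2+bx+c=0: sum = -b/a, product = c/a.
a=3, b=-14, c=1
Sum = -(-14)/3 = 14/3
Product = (1)/3 = 1/3


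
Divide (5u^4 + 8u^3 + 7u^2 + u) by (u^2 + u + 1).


(5u^4 + 8u^3 + 7u^2 + u) / (u^2 + u + 1)
Step 1: 5u^2 * (u^2 + u + 1) = 5u^4 + 5u^3 + 5u^2; subtract.
Step 2: 3u * (u^2 + u + 1) = 3u^3 + 3u^2 + 3u; subtract.
Step 3: -1 * (u^2 + u + 1) = -u^2 - u - 1; subtract.
Quotient: 5u^2 + 3u - 1, Remainder: -u + 1


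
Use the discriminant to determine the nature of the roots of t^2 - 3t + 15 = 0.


D = b^2 - 4ac = (-3)^2 - 4(1)(15) = 9 - 60 = -51
Since D < 0: two complex conjugate roots (no real roots)


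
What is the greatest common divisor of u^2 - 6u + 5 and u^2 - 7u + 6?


Factor each:
  u^2 - 6u + 5 = (u - 1)(u - 5)
  u^2 - 7u + 6 = (u - 1)(u - 6)
Common monic factor: u - 1


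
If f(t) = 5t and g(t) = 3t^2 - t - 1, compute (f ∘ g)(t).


Substitute g(t) into f:
f(g(t)) = 5*(3t^2 - t - 1)
Expand and combine: 15t^2 - 5t - 5


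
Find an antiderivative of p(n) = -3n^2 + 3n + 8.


Reverse power rule on each term:
  ∫ -3n^2 dn = -n^3
  ∫ 3n dn = (3/2)n^2
  ∫ 8 dn = 8n
F(n) = -n^3 + (3/2)n^2 + 8n + C


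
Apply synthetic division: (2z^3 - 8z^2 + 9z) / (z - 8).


Synthetic division with c = 8. Coefficients: 2, -8, 9, 0
Bring down 2.
  2 * 8 = 16; 16 - 8 = 8
  8 * 8 = 64; 64 + 9 = 73
  73 * 8 = 584; 584 + 0 = 584
Quotient: 2z^2 + 8z + 73, Remainder: 584


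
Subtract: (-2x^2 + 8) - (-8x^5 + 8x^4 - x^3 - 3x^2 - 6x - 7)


Distribute the minus sign:
  (-2x^2 + 8)
- (-8x^5 + 8x^4 - x^3 - 3x^2 - 6x - 7)
Negate second polynomial: 8x^5 - 8x^4 + x^3 + 3x^2 + 6x + 7
Add: 8x^5 - 8x^4 + x^3 + x^2 + 6x + 15


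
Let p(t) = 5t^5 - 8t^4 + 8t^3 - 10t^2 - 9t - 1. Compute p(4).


Using direct substitution:
  5 * (4)^5 = 5120
  -8 * (4)^4 = -2048
  8 * (4)^3 = 512
  -10 * (4)^2 = -160
  -9 * (4)^1 = -36
  constant: -1
Sum = 5120 - 2048 + 512 - 160 - 36 - 1 = 3387


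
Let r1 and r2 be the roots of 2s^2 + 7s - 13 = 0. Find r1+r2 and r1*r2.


For as^2+bs+c=0: sum = -b/a, product = c/a.
a=2, b=7, c=-13
Sum = -(7)/2 = -7/2
Product = (-13)/2 = -13/2


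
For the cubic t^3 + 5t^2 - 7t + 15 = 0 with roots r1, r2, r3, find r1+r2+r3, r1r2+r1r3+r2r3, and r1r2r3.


Monic cubic t^3+bt^2+ct+d=0: sum=-b, pairwise sum=c, product=-d.
b=5, c=-7, d=15
r1+r2+r3 = -5
r1r2+r1r3+r2r3 = -7
r1r2r3 = -15


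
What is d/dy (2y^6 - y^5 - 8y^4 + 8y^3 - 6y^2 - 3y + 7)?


Apply the power rule term by term:
  d/dy(2y^6) = 12y^5
  d/dy(-y^5) = -5y^4
  d/dy(-8y^4) = -32y^3
  d/dy(8y^3) = 24y^2
  d/dy(-6y^2) = -12y
  d/dy(-3y) = -3
  d/dy(7) = 0
p'(y) = 12y^5 - 5y^4 - 32y^3 + 24y^2 - 12y - 3


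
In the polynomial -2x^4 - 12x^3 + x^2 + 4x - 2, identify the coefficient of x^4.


Read off the coefficient of x^4: -2


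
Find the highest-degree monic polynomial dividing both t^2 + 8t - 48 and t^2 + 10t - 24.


Factor each:
  t^2 + 8t - 48 = (t + 12)(t - 4)
  t^2 + 10t - 24 = (t + 12)(t - 2)
Common monic factor: t + 12


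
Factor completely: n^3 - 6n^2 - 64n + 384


Try integer roots (divisors of 384). n=-8: p(-8)=0.
Divide out (n + 8): quotient is n^2 - 14n + 48.
Factor the quadratic: (n - 6)(n - 8)
Result: (n + 8)(n - 6)(n - 8)


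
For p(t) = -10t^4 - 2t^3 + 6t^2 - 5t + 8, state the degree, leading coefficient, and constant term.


Highest power of t is 4, with coefficient -10. Constant term is 8.
Degree = 4, leading coefficient = -10, constant term = 8


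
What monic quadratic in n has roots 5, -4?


p(n) = (n - 5)(n + 4)
Expand: n^2 - n - 20


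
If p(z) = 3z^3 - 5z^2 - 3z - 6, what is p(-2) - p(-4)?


p(-2) = -44
p(-4) = -266
p(-2) - p(-4) = -44 + 266 = 222


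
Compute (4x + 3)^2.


Expand (4x + 3)^2 by repeated multiplication:
= 16x^2 + 24x + 9


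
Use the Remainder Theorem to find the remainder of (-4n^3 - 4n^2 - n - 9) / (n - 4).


By the Remainder Theorem, the remainder equals p(4):
  -4*(4)^3 = -256
  -4*(4)^2 = -64
  -1*(4)^1 = -4
  constant: -9
Sum: -256 - 64 - 4 - 9 = -333


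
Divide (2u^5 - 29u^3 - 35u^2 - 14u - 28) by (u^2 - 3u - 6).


(2u^5 - 29u^3 - 35u^2 - 14u - 28) / (u^2 - 3u - 6)
Step 1: 2u^3 * (u^2 - 3u - 6) = 2u^5 - 6u^4 - 12u^3; subtract.
Step 2: 6u^2 * (u^2 - 3u - 6) = 6u^4 - 18u^3 - 36u^2; subtract.
Step 3: u * (u^2 - 3u - 6) = u^3 - 3u^2 - 6u; subtract.
Step 4: 4 * (u^2 - 3u - 6) = 4u^2 - 12u - 24; subtract.
Quotient: 2u^3 + 6u^2 + u + 4, Remainder: 4u - 4


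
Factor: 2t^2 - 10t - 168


Roots satisfy r1 + r2 = -b/a = 5 and r1*r2 = c/a = -84.
So r1 = 12, r2 = -7.
2t^2 - 10t - 168 = 2(t - r1)(t - r2) = 2(t - 12)(t + 7)


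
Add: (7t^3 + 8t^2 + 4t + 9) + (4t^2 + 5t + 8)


Align terms by degree and add:
  7t^3 + 8t^2 + 4t + 9
+ 4t^2 + 5t + 8
= 7t^3 + 12t^2 + 9t + 17


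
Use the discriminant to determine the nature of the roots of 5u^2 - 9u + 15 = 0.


D = b^2 - 4ac = (-9)^2 - 4(5)(15) = 81 - 300 = -219
Since D < 0: two complex conjugate roots (no real roots)


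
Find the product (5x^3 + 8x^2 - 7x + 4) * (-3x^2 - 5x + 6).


Distribute each term of the first polynomial:
  (5x^3)(-3x^2 - 5x + 6) = -15x^5 - 25x^4 + 30x^3
  (8x^2)(-3x^2 - 5x + 6) = -24x^4 - 40x^3 + 48x^2
  (-7x)(-3x^2 - 5x + 6) = 21x^3 + 35x^2 - 42x
  (4)(-3x^2 - 5x + 6) = -12x^2 - 20x + 24
Sum: -15x^5 - 49x^4 + 11x^3 + 71x^2 - 62x + 24


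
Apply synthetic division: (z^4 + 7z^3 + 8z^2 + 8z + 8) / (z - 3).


Synthetic division with c = 3. Coefficients: 1, 7, 8, 8, 8
Bring down 1.
  1 * 3 = 3; 3 + 7 = 10
  10 * 3 = 30; 30 + 8 = 38
  38 * 3 = 114; 114 + 8 = 122
  122 * 3 = 366; 366 + 8 = 374
Quotient: z^3 + 10z^2 + 38z + 122, Remainder: 374


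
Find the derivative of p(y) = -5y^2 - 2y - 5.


Apply the power rule term by term:
  d/dy(-5y^2) = -10y
  d/dy(-2y) = -2
  d/dy(-5) = 0
p'(y) = -10y - 2


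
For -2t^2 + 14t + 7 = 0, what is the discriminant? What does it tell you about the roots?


D = b^2 - 4ac = (14)^2 - 4(-2)(7) = 196 + 56 = 252
Since D > 0: two distinct irrational roots


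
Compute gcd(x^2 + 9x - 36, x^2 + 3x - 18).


Factor each:
  x^2 + 9x - 36 = (x - 3)(x + 12)
  x^2 + 3x - 18 = (x - 3)(x + 6)
Common monic factor: x - 3


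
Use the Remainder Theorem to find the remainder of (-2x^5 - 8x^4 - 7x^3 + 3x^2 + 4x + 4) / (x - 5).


By the Remainder Theorem, the remainder equals p(5):
  -2*(5)^5 = -6250
  -8*(5)^4 = -5000
  -7*(5)^3 = -875
  3*(5)^2 = 75
  4*(5)^1 = 20
  constant: 4
Sum: -6250 - 5000 - 875 + 75 + 20 + 4 = -12026


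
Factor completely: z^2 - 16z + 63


Roots satisfy r1 + r2 = -b/a = 16 and r1*r2 = c/a = 63.
So r1 = 7, r2 = 9.
z^2 - 16z + 63 = (z - r1)(z - r2) = (z - 7)(z - 9)


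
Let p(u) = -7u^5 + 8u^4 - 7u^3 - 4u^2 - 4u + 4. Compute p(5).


Using direct substitution:
  -7 * (5)^5 = -21875
  8 * (5)^4 = 5000
  -7 * (5)^3 = -875
  -4 * (5)^2 = -100
  -4 * (5)^1 = -20
  constant: 4
Sum = -21875 + 5000 - 875 - 100 - 20 + 4 = -17866


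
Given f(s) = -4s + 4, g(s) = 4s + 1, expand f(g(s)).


Substitute g(s) into f:
f(g(s)) = -4*(4s + 1) + 4
Expand and combine: -16s


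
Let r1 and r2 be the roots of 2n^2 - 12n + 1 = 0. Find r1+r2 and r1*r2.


For an^2+bn+c=0: sum = -b/a, product = c/a.
a=2, b=-12, c=1
Sum = -(-12)/2 = 6
Product = (1)/2 = 1/2


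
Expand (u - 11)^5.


Expand (u - 11)^5 by repeated multiplication:
  (u - 11)^2 = u^2 - 22u + 121
  (u - 11)^3 = u^3 - 33u^2 + 363u - 1331
  (u - 11)^4 = u^4 - 44u^3 + 726u^2 - 5324u + 14641
= u^5 - 55u^4 + 1210u^3 - 13310u^2 + 73205u - 161051


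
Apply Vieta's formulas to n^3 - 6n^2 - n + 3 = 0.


Monic cubic n^3+bn^2+cn+d=0: sum=-b, pairwise sum=c, product=-d.
b=-6, c=-1, d=3
r1+r2+r3 = 6
r1r2+r1r3+r2r3 = -1
r1r2r3 = -3


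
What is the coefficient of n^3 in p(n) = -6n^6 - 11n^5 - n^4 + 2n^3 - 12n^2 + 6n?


Read off the coefficient of n^3: 2


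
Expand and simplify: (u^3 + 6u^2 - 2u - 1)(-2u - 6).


Distribute each term of the first polynomial:
  (u^3)(-2u - 6) = -2u^4 - 6u^3
  (6u^2)(-2u - 6) = -12u^3 - 36u^2
  (-2u)(-2u - 6) = 4u^2 + 12u
  (-1)(-2u - 6) = 2u + 6
Sum: -2u^4 - 18u^3 - 32u^2 + 14u + 6


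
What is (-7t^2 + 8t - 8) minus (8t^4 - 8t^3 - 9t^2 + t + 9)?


Distribute the minus sign:
  (-7t^2 + 8t - 8)
- (8t^4 - 8t^3 - 9t^2 + t + 9)
Negate second polynomial: -8t^4 + 8t^3 + 9t^2 - t - 9
Add: -8t^4 + 8t^3 + 2t^2 + 7t - 17


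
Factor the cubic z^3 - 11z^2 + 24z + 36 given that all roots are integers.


Try integer roots (divisors of 36). z=6: p(6)=0.
Divide out (z - 6): quotient is z^2 - 5z - 6.
Factor the quadratic: (z + 1)(z - 6)
Result: (z - 6)(z + 1)(z - 6)


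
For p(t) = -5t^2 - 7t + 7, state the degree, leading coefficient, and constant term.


Highest power of t is 2, with coefficient -5. Constant term is 7.
Degree = 2, leading coefficient = -5, constant term = 7


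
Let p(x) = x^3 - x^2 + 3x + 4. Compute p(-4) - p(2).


p(-4) = -88
p(2) = 14
p(-4) - p(2) = -88 - 14 = -102


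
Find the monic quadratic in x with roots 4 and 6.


p(x) = (x - 4)(x - 6)
Expand: x^2 - 10x + 24


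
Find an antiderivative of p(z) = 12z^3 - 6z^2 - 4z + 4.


Reverse power rule on each term:
  ∫ 12z^3 dz = 3z^4
  ∫ -6z^2 dz = -2z^3
  ∫ -4z dz = -2z^2
  ∫ 4 dz = 4z
F(z) = 3z^4 - 2z^3 - 2z^2 + 4z + C


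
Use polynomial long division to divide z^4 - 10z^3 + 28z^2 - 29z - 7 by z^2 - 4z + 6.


(z^4 - 10z^3 + 28z^2 - 29z - 7) / (z^2 - 4z + 6)
Step 1: z^2 * (z^2 - 4z + 6) = z^4 - 4z^3 + 6z^2; subtract.
Step 2: -6z * (z^2 - 4z + 6) = -6z^3 + 24z^2 - 36z; subtract.
Step 3: -2 * (z^2 - 4z + 6) = -2z^2 + 8z - 12; subtract.
Quotient: z^2 - 6z - 2, Remainder: -z + 5


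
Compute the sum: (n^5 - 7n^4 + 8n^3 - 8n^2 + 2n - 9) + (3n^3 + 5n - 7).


Align terms by degree and add:
  n^5 - 7n^4 + 8n^3 - 8n^2 + 2n - 9
+ 3n^3 + 5n - 7
= n^5 - 7n^4 + 11n^3 - 8n^2 + 7n - 16


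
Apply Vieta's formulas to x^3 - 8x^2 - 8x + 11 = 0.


Monic cubic x^3+bx^2+cx+d=0: sum=-b, pairwise sum=c, product=-d.
b=-8, c=-8, d=11
r1+r2+r3 = 8
r1r2+r1r3+r2r3 = -8
r1r2r3 = -11


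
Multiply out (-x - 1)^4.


Expand (-x - 1)^4 by repeated multiplication:
  (-x - 1)^2 = x^2 + 2x + 1
  (-x - 1)^3 = -x^3 - 3x^2 - 3x - 1
= x^4 + 4x^3 + 6x^2 + 4x + 1


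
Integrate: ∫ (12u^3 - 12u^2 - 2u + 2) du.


Reverse power rule on each term:
  ∫ 12u^3 du = 3u^4
  ∫ -12u^2 du = -4u^3
  ∫ -2u du = -u^2
  ∫ 2 du = 2u
F(u) = 3u^4 - 4u^3 - u^2 + 2u + C


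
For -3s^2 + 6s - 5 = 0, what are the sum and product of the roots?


For as^2+bs+c=0: sum = -b/a, product = c/a.
a=-3, b=6, c=-5
Sum = -(6)/-3 = 2
Product = (-5)/-3 = 5/3


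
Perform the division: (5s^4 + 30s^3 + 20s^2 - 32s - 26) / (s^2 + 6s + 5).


(5s^4 + 30s^3 + 20s^2 - 32s - 26) / (s^2 + 6s + 5)
Step 1: 5s^2 * (s^2 + 6s + 5) = 5s^4 + 30s^3 + 25s^2; subtract.
Step 2: 0 * (s^2 + 6s + 5) = 0; subtract.
Step 3: -5 * (s^2 + 6s + 5) = -5s^2 - 30s - 25; subtract.
Quotient: 5s^2 - 5, Remainder: -2s - 1


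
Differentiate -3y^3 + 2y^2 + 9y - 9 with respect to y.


Apply the power rule term by term:
  d/dy(-3y^3) = -9y^2
  d/dy(2y^2) = 4y
  d/dy(9y) = 9
  d/dy(-9) = 0
p'(y) = -9y^2 + 4y + 9


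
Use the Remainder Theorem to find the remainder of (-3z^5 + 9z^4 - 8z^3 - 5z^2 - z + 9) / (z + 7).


By the Remainder Theorem, the remainder equals p(-7):
  -3*(-7)^5 = 50421
  9*(-7)^4 = 21609
  -8*(-7)^3 = 2744
  -5*(-7)^2 = -245
  -1*(-7)^1 = 7
  constant: 9
Sum: 50421 + 21609 + 2744 - 245 + 7 + 9 = 74545


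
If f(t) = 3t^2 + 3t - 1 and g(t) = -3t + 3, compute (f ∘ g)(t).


Substitute g(t) into f:
f(g(t)) = 3*(-3t + 3)^2 + 3*(-3t + 3) + (-1)
(-3t + 3)^2 = 9t^2 - 18t + 9
Expand and combine: 27t^2 - 63t + 35


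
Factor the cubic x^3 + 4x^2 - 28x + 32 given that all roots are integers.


Try integer roots (divisors of 32). x=2: p(2)=0.
Divide out (x - 2): quotient is x^2 + 6x - 16.
Factor the quadratic: (x - 2)(x + 8)
Result: (x - 2)(x - 2)(x + 8)


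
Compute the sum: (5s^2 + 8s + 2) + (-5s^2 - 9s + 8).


Align terms by degree and add:
  5s^2 + 8s + 2
  -5s^2 - 9s + 8
= -s + 10


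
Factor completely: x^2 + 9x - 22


Roots satisfy r1 + r2 = -b/a = -9 and r1*r2 = c/a = -22.
So r1 = -11, r2 = 2.
x^2 + 9x - 22 = (x - r1)(x - r2) = (x + 11)(x - 2)


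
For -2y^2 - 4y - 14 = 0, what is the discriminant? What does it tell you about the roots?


D = b^2 - 4ac = (-4)^2 - 4(-2)(-14) = 16 - 112 = -96
Since D < 0: two complex conjugate roots (no real roots)


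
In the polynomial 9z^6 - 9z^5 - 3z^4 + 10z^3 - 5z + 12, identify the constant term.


Read off the constant term: 12


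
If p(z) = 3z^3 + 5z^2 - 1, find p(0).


Using direct substitution:
  3 * (0)^3 = 0
  5 * (0)^2 = 0
  0 * (0)^1 = 0
  constant: -1
Sum = 0 + 0 + 0 - 1 = -1


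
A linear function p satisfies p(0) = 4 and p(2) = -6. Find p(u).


p(u) = mu + b. Using p(0)=4, p(2)=-6:
m = (4 + 6)/(0 - 2) = 10/-2 = -5
b = 4 - m*(0) = 4 = 4
p(u) = -5u + 4


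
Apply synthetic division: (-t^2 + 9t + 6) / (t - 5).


Synthetic division with c = 5. Coefficients: -1, 9, 6
Bring down -1.
  -1 * 5 = -5; -5 + 9 = 4
  4 * 5 = 20; 20 + 6 = 26
Quotient: -t + 4, Remainder: 26


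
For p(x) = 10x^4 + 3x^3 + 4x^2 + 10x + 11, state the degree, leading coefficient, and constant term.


Highest power of x is 4, with coefficient 10. Constant term is 11.
Degree = 4, leading coefficient = 10, constant term = 11


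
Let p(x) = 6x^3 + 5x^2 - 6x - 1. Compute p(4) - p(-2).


p(4) = 439
p(-2) = -17
p(4) - p(-2) = 439 + 17 = 456


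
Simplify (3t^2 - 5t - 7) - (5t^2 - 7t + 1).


Distribute the minus sign:
  (3t^2 - 5t - 7)
- (5t^2 - 7t + 1)
Negate second polynomial: -5t^2 + 7t - 1
Add: -2t^2 + 2t - 8


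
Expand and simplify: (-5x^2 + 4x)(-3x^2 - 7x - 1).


Distribute each term of the first polynomial:
  (-5x^2)(-3x^2 - 7x - 1) = 15x^4 + 35x^3 + 5x^2
  (4x)(-3x^2 - 7x - 1) = -12x^3 - 28x^2 - 4x
Sum: 15x^4 + 23x^3 - 23x^2 - 4x


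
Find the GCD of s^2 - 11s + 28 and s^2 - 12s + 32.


Factor each:
  s^2 - 11s + 28 = (s - 4)(s - 7)
  s^2 - 12s + 32 = (s - 4)(s - 8)
Common monic factor: s - 4


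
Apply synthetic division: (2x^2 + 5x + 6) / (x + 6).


Synthetic division with c = -6. Coefficients: 2, 5, 6
Bring down 2.
  2 * -6 = -12; -12 + 5 = -7
  -7 * -6 = 42; 42 + 6 = 48
Quotient: 2x - 7, Remainder: 48


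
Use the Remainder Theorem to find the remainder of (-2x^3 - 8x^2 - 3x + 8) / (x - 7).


By the Remainder Theorem, the remainder equals p(7):
  -2*(7)^3 = -686
  -8*(7)^2 = -392
  -3*(7)^1 = -21
  constant: 8
Sum: -686 - 392 - 21 + 8 = -1091


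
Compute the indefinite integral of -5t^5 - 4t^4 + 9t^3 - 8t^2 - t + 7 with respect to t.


Reverse power rule on each term:
  ∫ -5t^5 dt = -(5/6)t^6
  ∫ -4t^4 dt = -(4/5)t^5
  ∫ 9t^3 dt = (9/4)t^4
  ∫ -8t^2 dt = -(8/3)t^3
  ∫ -t dt = -(1/2)t^2
  ∫ 7 dt = 7t
F(t) = -(5/6)t^6 - (4/5)t^5 + (9/4)t^4 - (8/3)t^3 - (1/2)t^2 + 7t + C


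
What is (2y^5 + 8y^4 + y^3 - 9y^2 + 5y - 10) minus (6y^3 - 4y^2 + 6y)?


Distribute the minus sign:
  (2y^5 + 8y^4 + y^3 - 9y^2 + 5y - 10)
- (6y^3 - 4y^2 + 6y)
Negate second polynomial: -6y^3 + 4y^2 - 6y
Add: 2y^5 + 8y^4 - 5y^3 - 5y^2 - y - 10


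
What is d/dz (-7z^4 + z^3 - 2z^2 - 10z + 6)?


Apply the power rule term by term:
  d/dz(-7z^4) = -28z^3
  d/dz(z^3) = 3z^2
  d/dz(-2z^2) = -4z
  d/dz(-10z) = -10
  d/dz(6) = 0
p'(z) = -28z^3 + 3z^2 - 4z - 10


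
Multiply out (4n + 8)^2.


Expand (4n + 8)^2 by repeated multiplication:
= 16n^2 + 64n + 64


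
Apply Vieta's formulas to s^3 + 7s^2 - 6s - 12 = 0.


Monic cubic s^3+bs^2+cs+d=0: sum=-b, pairwise sum=c, product=-d.
b=7, c=-6, d=-12
r1+r2+r3 = -7
r1r2+r1r3+r2r3 = -6
r1r2r3 = 12


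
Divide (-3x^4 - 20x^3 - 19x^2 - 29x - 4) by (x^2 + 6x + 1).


(-3x^4 - 20x^3 - 19x^2 - 29x - 4) / (x^2 + 6x + 1)
Step 1: -3x^2 * (x^2 + 6x + 1) = -3x^4 - 18x^3 - 3x^2; subtract.
Step 2: -2x * (x^2 + 6x + 1) = -2x^3 - 12x^2 - 2x; subtract.
Step 3: -4 * (x^2 + 6x + 1) = -4x^2 - 24x - 4; subtract.
Quotient: -3x^2 - 2x - 4, Remainder: -3x


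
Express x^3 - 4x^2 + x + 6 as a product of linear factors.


Try integer roots (divisors of 6). x=3: p(3)=0.
Divide out (x - 3): quotient is x^2 - x - 2.
Factor the quadratic: (x - 2)(x + 1)
Result: (x - 3)(x - 2)(x + 1)


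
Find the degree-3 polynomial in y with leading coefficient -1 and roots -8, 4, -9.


p(y) = -(y + 8)(y - 4)(y + 9)
Expand: -y^3 - 13y^2 - 4y + 288


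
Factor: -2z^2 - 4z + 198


Roots satisfy r1 + r2 = -b/a = -2 and r1*r2 = c/a = -99.
So r1 = -11, r2 = 9.
-2z^2 - 4z + 198 = -2(z - r1)(z - r2) = -2(z + 11)(z - 9)


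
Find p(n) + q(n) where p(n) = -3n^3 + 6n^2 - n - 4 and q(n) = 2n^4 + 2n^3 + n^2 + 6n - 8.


Align terms by degree and add:
  -3n^3 + 6n^2 - n - 4
+ 2n^4 + 2n^3 + n^2 + 6n - 8
= 2n^4 - n^3 + 7n^2 + 5n - 12


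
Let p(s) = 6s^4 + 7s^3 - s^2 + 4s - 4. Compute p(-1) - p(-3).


p(-1) = -10
p(-3) = 272
p(-1) - p(-3) = -10 - 272 = -282


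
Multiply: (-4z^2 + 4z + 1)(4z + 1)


Distribute each term of the first polynomial:
  (-4z^2)(4z + 1) = -16z^3 - 4z^2
  (4z)(4z + 1) = 16z^2 + 4z
  (1)(4z + 1) = 4z + 1
Sum: -16z^3 + 12z^2 + 8z + 1


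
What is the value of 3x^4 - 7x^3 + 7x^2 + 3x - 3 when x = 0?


Using direct substitution:
  3 * (0)^4 = 0
  -7 * (0)^3 = 0
  7 * (0)^2 = 0
  3 * (0)^1 = 0
  constant: -3
Sum = 0 + 0 + 0 + 0 - 3 = -3


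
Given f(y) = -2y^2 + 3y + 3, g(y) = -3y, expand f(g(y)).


Substitute g(y) into f:
f(g(y)) = -2*(-3y)^2 + 3*(-3y) + 3
(-3y)^2 = 9y^2
Expand and combine: -18y^2 - 9y + 3


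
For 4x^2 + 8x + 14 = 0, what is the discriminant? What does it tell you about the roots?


D = b^2 - 4ac = (8)^2 - 4(4)(14) = 64 - 224 = -160
Since D < 0: two complex conjugate roots (no real roots)


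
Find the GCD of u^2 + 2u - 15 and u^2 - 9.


Factor each:
  u^2 + 2u - 15 = (u - 3)(u + 5)
  u^2 - 9 = (u - 3)(u + 3)
Common monic factor: u - 3


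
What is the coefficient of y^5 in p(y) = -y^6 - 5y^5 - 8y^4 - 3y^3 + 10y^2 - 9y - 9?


Read off the coefficient of y^5: -5


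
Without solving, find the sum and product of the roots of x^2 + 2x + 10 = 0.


For ax^2+bx+c=0: sum = -b/a, product = c/a.
a=1, b=2, c=10
Sum = -(2)/1 = -2
Product = (10)/1 = 10


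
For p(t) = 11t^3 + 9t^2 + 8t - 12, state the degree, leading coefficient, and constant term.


Highest power of t is 3, with coefficient 11. Constant term is -12.
Degree = 3, leading coefficient = 11, constant term = -12


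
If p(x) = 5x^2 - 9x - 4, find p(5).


Using direct substitution:
  5 * (5)^2 = 125
  -9 * (5)^1 = -45
  constant: -4
Sum = 125 - 45 - 4 = 76


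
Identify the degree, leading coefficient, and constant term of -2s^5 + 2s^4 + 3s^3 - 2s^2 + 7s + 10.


Highest power of s is 5, with coefficient -2. Constant term is 10.
Degree = 5, leading coefficient = -2, constant term = 10


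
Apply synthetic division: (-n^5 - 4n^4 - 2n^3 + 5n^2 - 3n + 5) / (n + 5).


Synthetic division with c = -5. Coefficients: -1, -4, -2, 5, -3, 5
Bring down -1.
  -1 * -5 = 5; 5 - 4 = 1
  1 * -5 = -5; -5 - 2 = -7
  -7 * -5 = 35; 35 + 5 = 40
  40 * -5 = -200; -200 - 3 = -203
  -203 * -5 = 1015; 1015 + 5 = 1020
Quotient: -n^4 + n^3 - 7n^2 + 40n - 203, Remainder: 1020


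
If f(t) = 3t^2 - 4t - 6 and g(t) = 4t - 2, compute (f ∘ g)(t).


Substitute g(t) into f:
f(g(t)) = 3*(4t - 2)^2 + (-4)*(4t - 2) + (-6)
(4t - 2)^2 = 16t^2 - 16t + 4
Expand and combine: 48t^2 - 64t + 14


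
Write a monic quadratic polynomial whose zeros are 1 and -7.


p(x) = (x - 1)(x + 7)
Expand: x^2 + 6x - 7


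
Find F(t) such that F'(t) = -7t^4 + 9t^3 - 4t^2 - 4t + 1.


Reverse power rule on each term:
  ∫ -7t^4 dt = -(7/5)t^5
  ∫ 9t^3 dt = (9/4)t^4
  ∫ -4t^2 dt = -(4/3)t^3
  ∫ -4t dt = -2t^2
  ∫ 1 dt = t
F(t) = -(7/5)t^5 + (9/4)t^4 - (4/3)t^3 - 2t^2 + t + C


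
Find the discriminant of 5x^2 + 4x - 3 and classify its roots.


D = b^2 - 4ac = (4)^2 - 4(5)(-3) = 16 + 60 = 76
Since D > 0: two distinct irrational roots


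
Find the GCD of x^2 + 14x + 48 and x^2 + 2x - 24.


Factor each:
  x^2 + 14x + 48 = (x + 6)(x + 8)
  x^2 + 2x - 24 = (x + 6)(x - 4)
Common monic factor: x + 6


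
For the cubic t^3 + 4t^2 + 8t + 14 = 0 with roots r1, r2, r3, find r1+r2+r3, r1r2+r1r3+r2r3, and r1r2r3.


Monic cubic t^3+bt^2+ct+d=0: sum=-b, pairwise sum=c, product=-d.
b=4, c=8, d=14
r1+r2+r3 = -4
r1r2+r1r3+r2r3 = 8
r1r2r3 = -14


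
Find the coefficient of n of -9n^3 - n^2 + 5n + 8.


Read off the coefficient of n: 5


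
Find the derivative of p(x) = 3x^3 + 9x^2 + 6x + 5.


Apply the power rule term by term:
  d/dx(3x^3) = 9x^2
  d/dx(9x^2) = 18x
  d/dx(6x) = 6
  d/dx(5) = 0
p'(x) = 9x^2 + 18x + 6


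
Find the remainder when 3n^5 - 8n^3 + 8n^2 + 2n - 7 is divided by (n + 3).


By the Remainder Theorem, the remainder equals p(-3):
  3*(-3)^5 = -729
  0*(-3)^4 = 0
  -8*(-3)^3 = 216
  8*(-3)^2 = 72
  2*(-3)^1 = -6
  constant: -7
Sum: -729 + 0 + 216 + 72 - 6 - 7 = -454


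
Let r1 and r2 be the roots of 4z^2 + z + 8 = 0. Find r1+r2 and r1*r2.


For az^2+bz+c=0: sum = -b/a, product = c/a.
a=4, b=1, c=8
Sum = -(1)/4 = -1/4
Product = (8)/4 = 2


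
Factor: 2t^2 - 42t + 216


Roots satisfy r1 + r2 = -b/a = 21 and r1*r2 = c/a = 108.
So r1 = 12, r2 = 9.
2t^2 - 42t + 216 = 2(t - r1)(t - r2) = 2(t - 12)(t - 9)


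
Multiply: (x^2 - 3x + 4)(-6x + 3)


Distribute each term of the first polynomial:
  (x^2)(-6x + 3) = -6x^3 + 3x^2
  (-3x)(-6x + 3) = 18x^2 - 9x
  (4)(-6x + 3) = -24x + 12
Sum: -6x^3 + 21x^2 - 33x + 12


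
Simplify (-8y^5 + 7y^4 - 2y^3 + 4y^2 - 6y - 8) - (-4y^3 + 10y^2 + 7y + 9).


Distribute the minus sign:
  (-8y^5 + 7y^4 - 2y^3 + 4y^2 - 6y - 8)
- (-4y^3 + 10y^2 + 7y + 9)
Negate second polynomial: 4y^3 - 10y^2 - 7y - 9
Add: -8y^5 + 7y^4 + 2y^3 - 6y^2 - 13y - 17


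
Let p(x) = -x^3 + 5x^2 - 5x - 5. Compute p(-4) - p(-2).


p(-4) = 159
p(-2) = 33
p(-4) - p(-2) = 159 - 33 = 126


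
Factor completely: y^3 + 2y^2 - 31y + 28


Try integer roots (divisors of 28). y=-7: p(-7)=0.
Divide out (y + 7): quotient is y^2 - 5y + 4.
Factor the quadratic: (y - 1)(y - 4)
Result: (y + 7)(y - 1)(y - 4)


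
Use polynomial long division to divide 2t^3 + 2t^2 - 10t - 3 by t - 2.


(2t^3 + 2t^2 - 10t - 3) / (t - 2)
Step 1: 2t^2 * (t - 2) = 2t^3 - 4t^2; subtract.
Step 2: 6t * (t - 2) = 6t^2 - 12t; subtract.
Step 3: 2 * (t - 2) = 2t - 4; subtract.
Quotient: 2t^2 + 6t + 2, Remainder: 1


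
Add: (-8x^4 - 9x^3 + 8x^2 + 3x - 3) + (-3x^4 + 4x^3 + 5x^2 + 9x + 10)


Align terms by degree and add:
  -8x^4 - 9x^3 + 8x^2 + 3x - 3
  -3x^4 + 4x^3 + 5x^2 + 9x + 10
= -11x^4 - 5x^3 + 13x^2 + 12x + 7


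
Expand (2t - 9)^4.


Expand (2t - 9)^4 by repeated multiplication:
  (2t - 9)^2 = 4t^2 - 36t + 81
  (2t - 9)^3 = 8t^3 - 108t^2 + 486t - 729
= 16t^4 - 288t^3 + 1944t^2 - 5832t + 6561


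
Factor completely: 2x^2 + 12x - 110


Roots satisfy r1 + r2 = -b/a = -6 and r1*r2 = c/a = -55.
So r1 = -11, r2 = 5.
2x^2 + 12x - 110 = 2(x - r1)(x - r2) = 2(x + 11)(x - 5)


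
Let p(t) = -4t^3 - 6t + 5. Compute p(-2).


Using direct substitution:
  -4 * (-2)^3 = 32
  0 * (-2)^2 = 0
  -6 * (-2)^1 = 12
  constant: 5
Sum = 32 + 0 + 12 + 5 = 49


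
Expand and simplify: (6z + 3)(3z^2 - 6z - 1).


Distribute each term of the first polynomial:
  (6z)(3z^2 - 6z - 1) = 18z^3 - 36z^2 - 6z
  (3)(3z^2 - 6z - 1) = 9z^2 - 18z - 3
Sum: 18z^3 - 27z^2 - 24z - 3


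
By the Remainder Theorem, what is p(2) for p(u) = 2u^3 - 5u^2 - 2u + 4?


By the Remainder Theorem, the remainder equals p(2):
  2*(2)^3 = 16
  -5*(2)^2 = -20
  -2*(2)^1 = -4
  constant: 4
Sum: 16 - 20 - 4 + 4 = -4


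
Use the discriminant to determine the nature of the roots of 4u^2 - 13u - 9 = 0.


D = b^2 - 4ac = (-13)^2 - 4(4)(-9) = 169 + 144 = 313
Since D > 0: two distinct irrational roots


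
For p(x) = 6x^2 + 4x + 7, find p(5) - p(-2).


p(5) = 177
p(-2) = 23
p(5) - p(-2) = 177 - 23 = 154


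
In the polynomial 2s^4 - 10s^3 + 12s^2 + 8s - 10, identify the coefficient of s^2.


Read off the coefficient of s^2: 12


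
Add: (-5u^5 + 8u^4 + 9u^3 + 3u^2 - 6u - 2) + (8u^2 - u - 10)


Align terms by degree and add:
  -5u^5 + 8u^4 + 9u^3 + 3u^2 - 6u - 2
+ 8u^2 - u - 10
= -5u^5 + 8u^4 + 9u^3 + 11u^2 - 7u - 12


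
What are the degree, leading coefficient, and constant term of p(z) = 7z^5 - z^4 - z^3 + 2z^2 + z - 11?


Highest power of z is 5, with coefficient 7. Constant term is -11.
Degree = 5, leading coefficient = 7, constant term = -11


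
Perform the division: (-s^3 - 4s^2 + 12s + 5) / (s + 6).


(-s^3 - 4s^2 + 12s + 5) / (s + 6)
Step 1: -s^2 * (s + 6) = -s^3 - 6s^2; subtract.
Step 2: 2s * (s + 6) = 2s^2 + 12s; subtract.
Step 3: 0 * (s + 6) = 0; subtract.
Quotient: -s^2 + 2s, Remainder: 5


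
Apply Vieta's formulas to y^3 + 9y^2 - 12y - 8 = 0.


Monic cubic y^3+by^2+cy+d=0: sum=-b, pairwise sum=c, product=-d.
b=9, c=-12, d=-8
r1+r2+r3 = -9
r1r2+r1r3+r2r3 = -12
r1r2r3 = 8


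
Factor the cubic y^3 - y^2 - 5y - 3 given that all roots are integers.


Try integer roots (divisors of -3). y=3: p(3)=0.
Divide out (y - 3): quotient is y^2 + 2y + 1.
Factor the quadratic: (y + 1)(y + 1)
Result: (y - 3)(y + 1)(y + 1)


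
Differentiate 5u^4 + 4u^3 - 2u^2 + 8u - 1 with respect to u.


Apply the power rule term by term:
  d/du(5u^4) = 20u^3
  d/du(4u^3) = 12u^2
  d/du(-2u^2) = -4u
  d/du(8u) = 8
  d/du(-1) = 0
p'(u) = 20u^3 + 12u^2 - 4u + 8


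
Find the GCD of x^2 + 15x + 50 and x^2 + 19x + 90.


Factor each:
  x^2 + 15x + 50 = (x + 10)(x + 5)
  x^2 + 19x + 90 = (x + 10)(x + 9)
Common monic factor: x + 10


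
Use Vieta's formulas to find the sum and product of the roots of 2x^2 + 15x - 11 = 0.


For ax^2+bx+c=0: sum = -b/a, product = c/a.
a=2, b=15, c=-11
Sum = -(15)/2 = -15/2
Product = (-11)/2 = -11/2


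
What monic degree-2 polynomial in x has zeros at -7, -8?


p(x) = (x + 7)(x + 8)
Expand: x^2 + 15x + 56


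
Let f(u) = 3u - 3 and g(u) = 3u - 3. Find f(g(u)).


Substitute g(u) into f:
f(g(u)) = 3*(3u - 3) + (-3)
Expand and combine: 9u - 12


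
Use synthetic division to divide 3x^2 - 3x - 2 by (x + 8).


Synthetic division with c = -8. Coefficients: 3, -3, -2
Bring down 3.
  3 * -8 = -24; -24 - 3 = -27
  -27 * -8 = 216; 216 - 2 = 214
Quotient: 3x - 27, Remainder: 214


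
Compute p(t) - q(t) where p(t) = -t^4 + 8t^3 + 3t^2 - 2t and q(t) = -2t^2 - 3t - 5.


Distribute the minus sign:
  (-t^4 + 8t^3 + 3t^2 - 2t)
- (-2t^2 - 3t - 5)
Negate second polynomial: 2t^2 + 3t + 5
Add: -t^4 + 8t^3 + 5t^2 + t + 5


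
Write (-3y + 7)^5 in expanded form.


Expand (-3y + 7)^5 by repeated multiplication:
  (-3y + 7)^2 = 9y^2 - 42y + 49
  (-3y + 7)^3 = -27y^3 + 189y^2 - 441y + 343
  (-3y + 7)^4 = 81y^4 - 756y^3 + 2646y^2 - 4116y + 2401
= -243y^5 + 2835y^4 - 13230y^3 + 30870y^2 - 36015y + 16807
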